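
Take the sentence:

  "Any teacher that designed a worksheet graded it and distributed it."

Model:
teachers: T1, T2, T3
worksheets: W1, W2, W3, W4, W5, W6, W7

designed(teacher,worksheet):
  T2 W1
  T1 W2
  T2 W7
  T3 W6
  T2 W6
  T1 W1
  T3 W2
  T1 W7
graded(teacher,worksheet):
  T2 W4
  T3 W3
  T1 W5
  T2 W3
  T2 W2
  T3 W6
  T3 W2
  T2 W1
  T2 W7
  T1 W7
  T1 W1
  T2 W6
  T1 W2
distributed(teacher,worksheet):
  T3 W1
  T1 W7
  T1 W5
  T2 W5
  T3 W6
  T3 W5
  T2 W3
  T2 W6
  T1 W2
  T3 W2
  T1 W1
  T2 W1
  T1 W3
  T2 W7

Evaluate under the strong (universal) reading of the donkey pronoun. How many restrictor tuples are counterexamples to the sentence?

0

"it" takes "a worksheet" as antecedent — a donkey pronoun bound across the clause boundary.
Strong reading: for every (t,w) with designed(t,w), graded(t,w) ∧ distributed(t,w).
Restrictor pairs: (T1,W1) ✓  (T1,W2) ✓  (T1,W7) ✓  (T2,W1) ✓  (T2,W6) ✓  (T2,W7) ✓  (T3,W2) ✓  (T3,W6) ✓
Counterexamples (restrictor pairs failing the scope): 0.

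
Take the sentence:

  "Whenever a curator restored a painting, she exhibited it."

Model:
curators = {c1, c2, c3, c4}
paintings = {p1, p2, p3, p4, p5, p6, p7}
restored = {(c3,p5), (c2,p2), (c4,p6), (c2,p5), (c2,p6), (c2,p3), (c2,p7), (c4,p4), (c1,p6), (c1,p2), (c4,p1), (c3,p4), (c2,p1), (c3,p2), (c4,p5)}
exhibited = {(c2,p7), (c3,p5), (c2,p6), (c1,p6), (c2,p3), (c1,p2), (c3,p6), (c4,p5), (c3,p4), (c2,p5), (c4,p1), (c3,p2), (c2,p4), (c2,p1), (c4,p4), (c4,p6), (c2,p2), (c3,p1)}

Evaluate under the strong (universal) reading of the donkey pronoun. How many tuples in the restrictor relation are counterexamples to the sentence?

"it" takes "a painting" as antecedent — a donkey pronoun bound across the clause boundary.
Strong reading: for every (c,p) with restored(c,p), exhibited(c,p).
Restrictor pairs: (c1,p2) ✓  (c1,p6) ✓  (c2,p1) ✓  (c2,p2) ✓  (c2,p3) ✓  (c2,p5) ✓  (c2,p6) ✓  (c2,p7) ✓  (c3,p2) ✓  (c3,p4) ✓  (c3,p5) ✓  (c4,p1) ✓  (c4,p4) ✓  (c4,p5) ✓  (c4,p6) ✓
Counterexamples (restrictor pairs failing the scope): 0.

0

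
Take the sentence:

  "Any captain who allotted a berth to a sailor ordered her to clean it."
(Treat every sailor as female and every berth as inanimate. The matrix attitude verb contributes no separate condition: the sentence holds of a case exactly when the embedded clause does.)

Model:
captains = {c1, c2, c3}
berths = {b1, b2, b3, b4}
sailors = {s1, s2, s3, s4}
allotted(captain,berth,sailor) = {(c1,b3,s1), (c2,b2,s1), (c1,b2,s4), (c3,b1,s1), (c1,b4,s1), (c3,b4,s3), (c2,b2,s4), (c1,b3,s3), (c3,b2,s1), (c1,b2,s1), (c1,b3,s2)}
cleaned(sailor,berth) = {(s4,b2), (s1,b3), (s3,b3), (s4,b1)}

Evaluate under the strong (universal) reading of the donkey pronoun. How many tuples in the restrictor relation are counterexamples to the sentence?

"her" takes "a sailor" as antecedent and "it" takes "a berth"; both are donkey pronouns co-varying with the restrictor.
Strong reading: for every (c,b,s) with allotted(c,b,s), cleaned(s,b).
Restrictor triples: (c1,b2,s1)→cleaned(s1,b2) ✗  (c1,b2,s4)→cleaned(s4,b2) ✓  (c1,b3,s1)→cleaned(s1,b3) ✓  (c1,b3,s2)→cleaned(s2,b3) ✗  (c1,b3,s3)→cleaned(s3,b3) ✓  (c1,b4,s1)→cleaned(s1,b4) ✗  (c2,b2,s1)→cleaned(s1,b2) ✗  (c2,b2,s4)→cleaned(s4,b2) ✓  (c3,b1,s1)→cleaned(s1,b1) ✗  (c3,b2,s1)→cleaned(s1,b2) ✗  (c3,b4,s3)→cleaned(s3,b4) ✗
Counterexamples (restrictor triples failing the scope): 7.

7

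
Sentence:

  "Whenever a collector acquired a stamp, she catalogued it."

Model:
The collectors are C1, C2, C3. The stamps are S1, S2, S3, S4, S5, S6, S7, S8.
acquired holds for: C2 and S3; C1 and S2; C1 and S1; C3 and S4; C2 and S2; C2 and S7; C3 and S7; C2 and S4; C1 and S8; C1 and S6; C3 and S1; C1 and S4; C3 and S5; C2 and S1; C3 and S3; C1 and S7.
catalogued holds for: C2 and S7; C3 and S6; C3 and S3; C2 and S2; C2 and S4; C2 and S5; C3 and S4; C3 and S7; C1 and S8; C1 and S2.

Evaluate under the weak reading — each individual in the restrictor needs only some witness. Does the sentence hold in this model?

"it" takes "a stamp" as antecedent — a donkey pronoun bound across the clause boundary.
Weak reading: every collector c with some acquired-stamp has at least one acquired-stamp s such that catalogued(c,s).
Per collector: C1:✓  C2:✓  C3:✓
Every collector in the restrictor has a witness.

True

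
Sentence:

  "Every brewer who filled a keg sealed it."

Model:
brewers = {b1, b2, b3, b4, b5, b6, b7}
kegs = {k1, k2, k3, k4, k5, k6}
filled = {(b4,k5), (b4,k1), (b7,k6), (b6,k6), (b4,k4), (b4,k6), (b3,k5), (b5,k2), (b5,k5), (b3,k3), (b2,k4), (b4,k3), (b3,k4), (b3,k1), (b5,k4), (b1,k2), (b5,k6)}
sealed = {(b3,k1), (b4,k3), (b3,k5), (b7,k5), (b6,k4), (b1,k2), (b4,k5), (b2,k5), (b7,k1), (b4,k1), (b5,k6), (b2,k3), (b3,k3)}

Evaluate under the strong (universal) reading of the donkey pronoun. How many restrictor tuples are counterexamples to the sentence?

"it" takes "a keg" as antecedent — a donkey pronoun bound across the clause boundary.
Strong reading: for every (b,k) with filled(b,k), sealed(b,k).
Restrictor pairs: (b1,k2) ✓  (b2,k4) ✗  (b3,k1) ✓  (b3,k3) ✓  (b3,k4) ✗  (b3,k5) ✓  (b4,k1) ✓  (b4,k3) ✓  (b4,k4) ✗  (b4,k5) ✓  (b4,k6) ✗  (b5,k2) ✗  (b5,k4) ✗  (b5,k5) ✗  (b5,k6) ✓  (b6,k6) ✗  (b7,k6) ✗
Counterexamples (restrictor pairs failing the scope): 9.

9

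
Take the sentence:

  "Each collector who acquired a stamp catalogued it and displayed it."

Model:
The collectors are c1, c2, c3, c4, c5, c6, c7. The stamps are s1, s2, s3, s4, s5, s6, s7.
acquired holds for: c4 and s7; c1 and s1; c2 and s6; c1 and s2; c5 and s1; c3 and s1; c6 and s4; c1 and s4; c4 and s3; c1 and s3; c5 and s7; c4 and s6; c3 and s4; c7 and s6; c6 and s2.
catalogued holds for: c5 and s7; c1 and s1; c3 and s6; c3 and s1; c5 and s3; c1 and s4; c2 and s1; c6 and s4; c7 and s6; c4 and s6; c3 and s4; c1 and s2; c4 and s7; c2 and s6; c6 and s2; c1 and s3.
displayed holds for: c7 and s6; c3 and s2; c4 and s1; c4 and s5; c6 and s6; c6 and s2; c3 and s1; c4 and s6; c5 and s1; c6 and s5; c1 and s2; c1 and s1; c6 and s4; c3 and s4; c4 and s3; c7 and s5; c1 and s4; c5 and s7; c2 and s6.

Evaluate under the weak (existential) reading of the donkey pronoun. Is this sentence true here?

True

"it" takes "a stamp" as antecedent — a donkey pronoun bound across the clause boundary.
Weak reading: every collector c with some acquired-stamp has at least one acquired-stamp s such that catalogued(c,s) ∧ displayed(c,s).
Per collector: c1:✓  c2:✓  c3:✓  c4:✓  c5:✓  c6:✓  c7:✓
Every collector in the restrictor has a witness.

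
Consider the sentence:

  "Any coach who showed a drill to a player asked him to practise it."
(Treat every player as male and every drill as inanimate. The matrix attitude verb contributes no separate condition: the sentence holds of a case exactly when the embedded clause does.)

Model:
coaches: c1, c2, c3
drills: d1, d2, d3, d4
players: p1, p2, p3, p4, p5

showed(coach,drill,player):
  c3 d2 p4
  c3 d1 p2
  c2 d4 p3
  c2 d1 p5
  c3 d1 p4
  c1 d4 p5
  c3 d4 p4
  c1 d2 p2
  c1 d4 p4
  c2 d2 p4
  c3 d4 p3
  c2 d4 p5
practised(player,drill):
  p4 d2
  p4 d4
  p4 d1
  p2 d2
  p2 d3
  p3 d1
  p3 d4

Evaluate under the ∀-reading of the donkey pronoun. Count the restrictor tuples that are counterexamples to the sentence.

"him" takes "a player" as antecedent and "it" takes "a drill"; both are donkey pronouns co-varying with the restrictor.
Strong reading: for every (c,d,p) with showed(c,d,p), practised(p,d).
Restrictor triples: (c1,d2,p2)→practised(p2,d2) ✓  (c1,d4,p4)→practised(p4,d4) ✓  (c1,d4,p5)→practised(p5,d4) ✗  (c2,d1,p5)→practised(p5,d1) ✗  (c2,d2,p4)→practised(p4,d2) ✓  (c2,d4,p3)→practised(p3,d4) ✓  (c2,d4,p5)→practised(p5,d4) ✗  (c3,d1,p2)→practised(p2,d1) ✗  (c3,d1,p4)→practised(p4,d1) ✓  (c3,d2,p4)→practised(p4,d2) ✓  (c3,d4,p3)→practised(p3,d4) ✓  (c3,d4,p4)→practised(p4,d4) ✓
Counterexamples (restrictor triples failing the scope): 4.

4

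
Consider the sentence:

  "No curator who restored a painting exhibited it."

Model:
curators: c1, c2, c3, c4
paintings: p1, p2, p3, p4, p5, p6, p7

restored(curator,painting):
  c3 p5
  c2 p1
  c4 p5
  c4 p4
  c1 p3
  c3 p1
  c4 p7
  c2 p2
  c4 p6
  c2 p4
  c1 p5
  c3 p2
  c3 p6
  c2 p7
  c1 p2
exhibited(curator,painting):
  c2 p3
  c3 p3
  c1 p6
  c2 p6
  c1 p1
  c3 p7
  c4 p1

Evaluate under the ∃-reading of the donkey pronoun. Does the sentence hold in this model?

True

"it" takes "a painting" as antecedent — a donkey pronoun bound across the clause boundary.
Truth condition: for no (c,p) with restored(c,p) does exhibited(c,p) hold.
Restrictor pairs — does the scope hold? (c1,p2):fails  (c1,p3):fails  (c1,p5):fails  (c2,p1):fails  (c2,p2):fails  (c2,p4):fails  (c2,p7):fails  (c3,p1):fails  (c3,p2):fails  (c3,p5):fails  (c3,p6):fails  (c4,p4):fails  (c4,p5):fails  (c4,p6):fails  (c4,p7):fails
Scope holds for no restrictor pair, so the sentence is true.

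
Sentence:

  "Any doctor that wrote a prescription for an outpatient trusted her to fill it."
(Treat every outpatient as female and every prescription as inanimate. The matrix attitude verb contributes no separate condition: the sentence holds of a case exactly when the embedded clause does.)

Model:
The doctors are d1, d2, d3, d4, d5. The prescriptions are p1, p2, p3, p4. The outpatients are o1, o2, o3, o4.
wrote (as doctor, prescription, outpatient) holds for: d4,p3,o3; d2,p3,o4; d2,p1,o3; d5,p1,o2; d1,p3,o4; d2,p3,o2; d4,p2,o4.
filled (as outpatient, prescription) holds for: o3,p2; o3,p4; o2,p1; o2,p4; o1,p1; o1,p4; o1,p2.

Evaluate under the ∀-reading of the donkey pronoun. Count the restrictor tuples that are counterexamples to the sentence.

6

"her" takes "an outpatient" as antecedent and "it" takes "a prescription"; both are donkey pronouns co-varying with the restrictor.
Strong reading: for every (d,p,o) with wrote(d,p,o), filled(o,p).
Restrictor triples: (d1,p3,o4)→filled(o4,p3) ✗  (d2,p1,o3)→filled(o3,p1) ✗  (d2,p3,o2)→filled(o2,p3) ✗  (d2,p3,o4)→filled(o4,p3) ✗  (d4,p2,o4)→filled(o4,p2) ✗  (d4,p3,o3)→filled(o3,p3) ✗  (d5,p1,o2)→filled(o2,p1) ✓
Counterexamples (restrictor triples failing the scope): 6.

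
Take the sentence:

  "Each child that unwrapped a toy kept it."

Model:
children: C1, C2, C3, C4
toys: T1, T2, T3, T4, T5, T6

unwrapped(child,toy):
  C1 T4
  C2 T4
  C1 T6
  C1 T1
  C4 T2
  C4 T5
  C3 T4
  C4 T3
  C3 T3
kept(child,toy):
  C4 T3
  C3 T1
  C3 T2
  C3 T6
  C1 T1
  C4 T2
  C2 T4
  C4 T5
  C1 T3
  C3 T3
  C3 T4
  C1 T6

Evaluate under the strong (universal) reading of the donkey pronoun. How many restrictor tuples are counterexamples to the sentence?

"it" takes "a toy" as antecedent — a donkey pronoun bound across the clause boundary.
Strong reading: for every (c,t) with unwrapped(c,t), kept(c,t).
Restrictor pairs: (C1,T1) ✓  (C1,T4) ✗  (C1,T6) ✓  (C2,T4) ✓  (C3,T3) ✓  (C3,T4) ✓  (C4,T2) ✓  (C4,T3) ✓  (C4,T5) ✓
Counterexamples (restrictor pairs failing the scope): 1.

1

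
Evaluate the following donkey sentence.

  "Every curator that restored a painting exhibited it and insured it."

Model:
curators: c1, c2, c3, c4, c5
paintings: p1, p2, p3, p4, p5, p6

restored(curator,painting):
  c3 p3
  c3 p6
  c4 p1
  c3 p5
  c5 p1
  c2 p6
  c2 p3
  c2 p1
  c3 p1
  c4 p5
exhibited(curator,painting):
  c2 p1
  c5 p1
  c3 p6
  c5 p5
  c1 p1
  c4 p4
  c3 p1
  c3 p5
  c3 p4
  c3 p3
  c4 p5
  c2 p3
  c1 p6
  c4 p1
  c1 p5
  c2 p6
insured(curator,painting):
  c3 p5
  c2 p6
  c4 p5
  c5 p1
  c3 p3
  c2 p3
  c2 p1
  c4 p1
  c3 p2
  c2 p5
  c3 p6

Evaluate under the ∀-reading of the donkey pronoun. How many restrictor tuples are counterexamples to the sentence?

"it" takes "a painting" as antecedent — a donkey pronoun bound across the clause boundary.
Strong reading: for every (c,p) with restored(c,p), exhibited(c,p) ∧ insured(c,p).
Restrictor pairs: (c2,p1) ✓  (c2,p3) ✓  (c2,p6) ✓  (c3,p1) ✗  (c3,p3) ✓  (c3,p5) ✓  (c3,p6) ✓  (c4,p1) ✓  (c4,p5) ✓  (c5,p1) ✓
Counterexamples (restrictor pairs failing the scope): 1.

1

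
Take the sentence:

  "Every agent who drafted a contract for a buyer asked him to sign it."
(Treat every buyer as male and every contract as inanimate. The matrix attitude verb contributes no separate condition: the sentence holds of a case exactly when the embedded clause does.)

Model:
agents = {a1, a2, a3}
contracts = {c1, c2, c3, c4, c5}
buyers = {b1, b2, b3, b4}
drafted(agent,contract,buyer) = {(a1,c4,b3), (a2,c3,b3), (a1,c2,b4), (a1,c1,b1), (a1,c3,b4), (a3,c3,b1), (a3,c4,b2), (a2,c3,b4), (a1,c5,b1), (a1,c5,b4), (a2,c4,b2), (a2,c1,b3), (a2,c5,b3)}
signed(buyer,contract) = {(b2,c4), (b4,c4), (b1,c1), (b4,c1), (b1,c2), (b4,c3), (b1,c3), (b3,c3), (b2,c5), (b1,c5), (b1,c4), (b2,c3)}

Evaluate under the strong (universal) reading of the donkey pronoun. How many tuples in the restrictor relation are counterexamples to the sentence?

5

"him" takes "a buyer" as antecedent and "it" takes "a contract"; both are donkey pronouns co-varying with the restrictor.
Strong reading: for every (a,c,b) with drafted(a,c,b), signed(b,c).
Restrictor triples: (a1,c1,b1)→signed(b1,c1) ✓  (a1,c2,b4)→signed(b4,c2) ✗  (a1,c3,b4)→signed(b4,c3) ✓  (a1,c4,b3)→signed(b3,c4) ✗  (a1,c5,b1)→signed(b1,c5) ✓  (a1,c5,b4)→signed(b4,c5) ✗  (a2,c1,b3)→signed(b3,c1) ✗  (a2,c3,b3)→signed(b3,c3) ✓  (a2,c3,b4)→signed(b4,c3) ✓  (a2,c4,b2)→signed(b2,c4) ✓  (a2,c5,b3)→signed(b3,c5) ✗  (a3,c3,b1)→signed(b1,c3) ✓  (a3,c4,b2)→signed(b2,c4) ✓
Counterexamples (restrictor triples failing the scope): 5.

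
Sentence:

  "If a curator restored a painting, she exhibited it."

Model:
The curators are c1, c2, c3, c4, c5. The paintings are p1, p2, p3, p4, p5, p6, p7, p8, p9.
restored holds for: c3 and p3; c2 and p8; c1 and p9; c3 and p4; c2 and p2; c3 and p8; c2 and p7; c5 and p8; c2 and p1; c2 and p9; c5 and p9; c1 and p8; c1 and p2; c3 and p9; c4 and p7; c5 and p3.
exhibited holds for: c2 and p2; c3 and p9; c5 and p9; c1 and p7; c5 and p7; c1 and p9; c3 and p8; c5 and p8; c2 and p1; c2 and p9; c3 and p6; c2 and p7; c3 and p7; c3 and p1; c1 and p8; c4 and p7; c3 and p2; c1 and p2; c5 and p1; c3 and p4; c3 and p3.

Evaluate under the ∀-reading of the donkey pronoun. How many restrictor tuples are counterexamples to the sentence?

2

"it" takes "a painting" as antecedent — a donkey pronoun bound across the clause boundary.
Strong reading: for every (c,p) with restored(c,p), exhibited(c,p).
Restrictor pairs: (c1,p2) ✓  (c1,p8) ✓  (c1,p9) ✓  (c2,p1) ✓  (c2,p2) ✓  (c2,p7) ✓  (c2,p8) ✗  (c2,p9) ✓  (c3,p3) ✓  (c3,p4) ✓  (c3,p8) ✓  (c3,p9) ✓  (c4,p7) ✓  (c5,p3) ✗  (c5,p8) ✓  (c5,p9) ✓
Counterexamples (restrictor pairs failing the scope): 2.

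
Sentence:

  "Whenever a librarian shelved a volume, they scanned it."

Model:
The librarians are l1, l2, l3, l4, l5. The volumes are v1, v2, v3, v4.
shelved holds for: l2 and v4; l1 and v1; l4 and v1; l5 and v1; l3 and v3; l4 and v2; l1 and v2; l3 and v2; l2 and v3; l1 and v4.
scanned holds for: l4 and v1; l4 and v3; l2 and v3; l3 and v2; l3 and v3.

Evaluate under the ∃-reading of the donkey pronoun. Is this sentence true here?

"it" takes "a volume" as antecedent — a donkey pronoun bound across the clause boundary.
Weak reading: every librarian l with some shelved-volume has at least one shelved-volume v such that scanned(l,v).
Per librarian: l1:✗  l2:✓  l3:✓  l4:✓  l5:✗
l1 has no witness among its shelved-volumes.

False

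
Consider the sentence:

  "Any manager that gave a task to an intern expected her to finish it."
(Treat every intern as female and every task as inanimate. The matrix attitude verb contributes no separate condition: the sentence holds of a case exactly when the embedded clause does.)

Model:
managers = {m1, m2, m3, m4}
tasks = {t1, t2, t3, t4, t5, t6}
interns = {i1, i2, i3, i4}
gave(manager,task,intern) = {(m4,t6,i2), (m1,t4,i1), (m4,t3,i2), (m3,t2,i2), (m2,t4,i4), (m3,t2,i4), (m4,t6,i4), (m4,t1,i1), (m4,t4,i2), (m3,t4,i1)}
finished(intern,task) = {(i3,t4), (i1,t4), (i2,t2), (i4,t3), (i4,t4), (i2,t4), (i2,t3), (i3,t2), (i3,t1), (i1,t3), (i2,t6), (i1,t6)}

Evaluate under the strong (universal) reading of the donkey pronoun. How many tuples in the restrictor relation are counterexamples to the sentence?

3

"her" takes "an intern" as antecedent and "it" takes "a task"; both are donkey pronouns co-varying with the restrictor.
Strong reading: for every (m,t,i) with gave(m,t,i), finished(i,t).
Restrictor triples: (m1,t4,i1)→finished(i1,t4) ✓  (m2,t4,i4)→finished(i4,t4) ✓  (m3,t2,i2)→finished(i2,t2) ✓  (m3,t2,i4)→finished(i4,t2) ✗  (m3,t4,i1)→finished(i1,t4) ✓  (m4,t1,i1)→finished(i1,t1) ✗  (m4,t3,i2)→finished(i2,t3) ✓  (m4,t4,i2)→finished(i2,t4) ✓  (m4,t6,i2)→finished(i2,t6) ✓  (m4,t6,i4)→finished(i4,t6) ✗
Counterexamples (restrictor triples failing the scope): 3.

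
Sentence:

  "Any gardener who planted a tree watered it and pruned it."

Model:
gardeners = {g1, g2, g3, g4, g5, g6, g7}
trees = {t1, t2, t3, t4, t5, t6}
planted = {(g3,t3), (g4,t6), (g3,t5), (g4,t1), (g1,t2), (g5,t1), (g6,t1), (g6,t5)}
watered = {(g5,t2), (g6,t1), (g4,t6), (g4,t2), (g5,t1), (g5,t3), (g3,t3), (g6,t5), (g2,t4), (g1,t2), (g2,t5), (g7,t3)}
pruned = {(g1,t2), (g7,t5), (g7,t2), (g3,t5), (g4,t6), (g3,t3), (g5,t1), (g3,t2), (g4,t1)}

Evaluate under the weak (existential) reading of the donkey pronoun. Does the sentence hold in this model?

"it" takes "a tree" as antecedent — a donkey pronoun bound across the clause boundary.
Weak reading: every gardener g with some planted-tree has at least one planted-tree t such that watered(g,t) ∧ pruned(g,t).
Per gardener: g1:✓  g3:✓  g4:✓  g5:✓  g6:✗
g6 has no witness among its planted-trees.

False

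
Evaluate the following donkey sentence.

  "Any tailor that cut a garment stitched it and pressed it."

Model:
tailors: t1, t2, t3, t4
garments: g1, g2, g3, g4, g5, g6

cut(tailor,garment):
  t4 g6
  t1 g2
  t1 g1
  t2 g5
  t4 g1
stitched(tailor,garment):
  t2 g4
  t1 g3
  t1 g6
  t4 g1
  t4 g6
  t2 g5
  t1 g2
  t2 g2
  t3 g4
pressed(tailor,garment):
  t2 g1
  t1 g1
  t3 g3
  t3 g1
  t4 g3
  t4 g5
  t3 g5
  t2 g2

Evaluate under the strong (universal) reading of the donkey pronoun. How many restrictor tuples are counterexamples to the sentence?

"it" takes "a garment" as antecedent — a donkey pronoun bound across the clause boundary.
Strong reading: for every (t,g) with cut(t,g), stitched(t,g) ∧ pressed(t,g).
Restrictor pairs: (t1,g1) ✗  (t1,g2) ✗  (t2,g5) ✗  (t4,g1) ✗  (t4,g6) ✗
Counterexamples (restrictor pairs failing the scope): 5.

5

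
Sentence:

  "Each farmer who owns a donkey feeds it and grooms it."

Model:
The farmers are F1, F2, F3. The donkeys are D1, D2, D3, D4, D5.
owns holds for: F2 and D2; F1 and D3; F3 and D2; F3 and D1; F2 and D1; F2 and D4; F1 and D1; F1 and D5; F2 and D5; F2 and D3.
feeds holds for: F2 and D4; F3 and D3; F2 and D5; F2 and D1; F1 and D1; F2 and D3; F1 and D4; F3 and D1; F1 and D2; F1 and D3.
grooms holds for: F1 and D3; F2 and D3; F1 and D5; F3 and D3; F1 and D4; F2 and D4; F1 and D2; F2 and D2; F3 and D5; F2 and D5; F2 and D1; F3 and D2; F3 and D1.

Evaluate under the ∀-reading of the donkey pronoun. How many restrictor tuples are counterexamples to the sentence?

4

"it" takes "a donkey" as antecedent — a donkey pronoun bound across the clause boundary.
Strong reading: for every (f,d) with owns(f,d), feeds(f,d) ∧ grooms(f,d).
Restrictor pairs: (F1,D1) ✗  (F1,D3) ✓  (F1,D5) ✗  (F2,D1) ✓  (F2,D2) ✗  (F2,D3) ✓  (F2,D4) ✓  (F2,D5) ✓  (F3,D1) ✓  (F3,D2) ✗
Counterexamples (restrictor pairs failing the scope): 4.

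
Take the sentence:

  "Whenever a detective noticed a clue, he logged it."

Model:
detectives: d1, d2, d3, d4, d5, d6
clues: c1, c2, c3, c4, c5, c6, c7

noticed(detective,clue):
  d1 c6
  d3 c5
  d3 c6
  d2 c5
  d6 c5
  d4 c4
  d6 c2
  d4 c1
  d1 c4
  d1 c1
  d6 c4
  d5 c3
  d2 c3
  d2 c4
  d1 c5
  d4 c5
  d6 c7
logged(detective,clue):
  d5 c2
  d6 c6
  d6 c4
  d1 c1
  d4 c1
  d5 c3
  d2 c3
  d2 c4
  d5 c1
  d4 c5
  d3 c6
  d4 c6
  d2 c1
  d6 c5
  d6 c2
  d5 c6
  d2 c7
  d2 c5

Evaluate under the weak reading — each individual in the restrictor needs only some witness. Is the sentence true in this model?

True

"it" takes "a clue" as antecedent — a donkey pronoun bound across the clause boundary.
Weak reading: every detective d with some noticed-clue has at least one noticed-clue c such that logged(d,c).
Per detective: d1:✓  d2:✓  d3:✓  d4:✓  d5:✓  d6:✓
Every detective in the restrictor has a witness.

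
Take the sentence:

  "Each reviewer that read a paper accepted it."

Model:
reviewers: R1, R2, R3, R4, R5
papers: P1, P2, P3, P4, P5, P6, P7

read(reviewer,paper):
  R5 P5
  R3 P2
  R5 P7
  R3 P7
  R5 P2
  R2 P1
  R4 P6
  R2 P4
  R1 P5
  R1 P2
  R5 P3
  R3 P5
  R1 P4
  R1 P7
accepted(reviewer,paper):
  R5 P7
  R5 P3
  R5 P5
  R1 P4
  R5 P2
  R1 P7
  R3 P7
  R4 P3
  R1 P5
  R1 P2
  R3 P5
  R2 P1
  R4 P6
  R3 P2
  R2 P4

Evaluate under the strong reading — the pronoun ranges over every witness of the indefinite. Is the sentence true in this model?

"it" takes "a paper" as antecedent — a donkey pronoun bound across the clause boundary.
Strong reading: for every (r,p) with read(r,p), accepted(r,p).
Restrictor pairs: (R1,P2) ✓  (R1,P4) ✓  (R1,P5) ✓  (R1,P7) ✓  (R2,P1) ✓  (R2,P4) ✓  (R3,P2) ✓  (R3,P5) ✓  (R3,P7) ✓  (R4,P6) ✓  (R5,P2) ✓  (R5,P3) ✓  (R5,P5) ✓  (R5,P7) ✓
Every restrictor pair satisfies the scope.

True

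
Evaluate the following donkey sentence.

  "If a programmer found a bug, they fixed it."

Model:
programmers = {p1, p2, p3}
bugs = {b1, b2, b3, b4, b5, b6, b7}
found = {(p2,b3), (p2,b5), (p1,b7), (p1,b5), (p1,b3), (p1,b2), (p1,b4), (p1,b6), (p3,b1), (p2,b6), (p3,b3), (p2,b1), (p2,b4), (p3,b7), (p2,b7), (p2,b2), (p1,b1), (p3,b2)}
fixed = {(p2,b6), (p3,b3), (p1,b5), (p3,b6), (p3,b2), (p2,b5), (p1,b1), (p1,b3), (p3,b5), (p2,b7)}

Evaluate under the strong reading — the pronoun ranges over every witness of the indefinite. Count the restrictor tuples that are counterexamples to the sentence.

10

"it" takes "a bug" as antecedent — a donkey pronoun bound across the clause boundary.
Strong reading: for every (p,b) with found(p,b), fixed(p,b).
Restrictor pairs: (p1,b1) ✓  (p1,b2) ✗  (p1,b3) ✓  (p1,b4) ✗  (p1,b5) ✓  (p1,b6) ✗  (p1,b7) ✗  (p2,b1) ✗  (p2,b2) ✗  (p2,b3) ✗  (p2,b4) ✗  (p2,b5) ✓  (p2,b6) ✓  (p2,b7) ✓  (p3,b1) ✗  (p3,b2) ✓  (p3,b3) ✓  (p3,b7) ✗
Counterexamples (restrictor pairs failing the scope): 10.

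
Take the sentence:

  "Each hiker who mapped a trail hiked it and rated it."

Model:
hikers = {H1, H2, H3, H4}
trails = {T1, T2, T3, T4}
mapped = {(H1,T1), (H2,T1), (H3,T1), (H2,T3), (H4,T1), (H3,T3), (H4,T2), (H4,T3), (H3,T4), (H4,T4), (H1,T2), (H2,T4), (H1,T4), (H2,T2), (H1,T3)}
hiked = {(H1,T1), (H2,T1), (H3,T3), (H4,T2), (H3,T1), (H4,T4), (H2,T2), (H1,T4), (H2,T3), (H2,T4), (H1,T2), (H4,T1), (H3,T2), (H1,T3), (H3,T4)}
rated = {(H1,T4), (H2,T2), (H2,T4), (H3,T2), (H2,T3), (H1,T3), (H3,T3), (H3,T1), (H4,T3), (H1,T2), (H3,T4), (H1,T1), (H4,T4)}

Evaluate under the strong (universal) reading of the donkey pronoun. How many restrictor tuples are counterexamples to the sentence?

"it" takes "a trail" as antecedent — a donkey pronoun bound across the clause boundary.
Strong reading: for every (h,t) with mapped(h,t), hiked(h,t) ∧ rated(h,t).
Restrictor pairs: (H1,T1) ✓  (H1,T2) ✓  (H1,T3) ✓  (H1,T4) ✓  (H2,T1) ✗  (H2,T2) ✓  (H2,T3) ✓  (H2,T4) ✓  (H3,T1) ✓  (H3,T3) ✓  (H3,T4) ✓  (H4,T1) ✗  (H4,T2) ✗  (H4,T3) ✗  (H4,T4) ✓
Counterexamples (restrictor pairs failing the scope): 4.

4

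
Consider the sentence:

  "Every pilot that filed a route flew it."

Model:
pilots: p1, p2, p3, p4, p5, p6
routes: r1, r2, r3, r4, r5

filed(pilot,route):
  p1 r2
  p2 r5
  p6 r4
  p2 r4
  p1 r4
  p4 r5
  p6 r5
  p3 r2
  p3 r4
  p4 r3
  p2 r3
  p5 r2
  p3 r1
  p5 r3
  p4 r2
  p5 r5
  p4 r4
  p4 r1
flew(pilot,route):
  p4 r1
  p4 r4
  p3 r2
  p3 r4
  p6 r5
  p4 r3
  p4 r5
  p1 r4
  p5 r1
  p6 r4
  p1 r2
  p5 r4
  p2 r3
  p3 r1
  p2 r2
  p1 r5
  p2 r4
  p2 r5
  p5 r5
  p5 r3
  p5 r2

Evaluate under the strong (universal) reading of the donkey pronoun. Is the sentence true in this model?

False

"it" takes "a route" as antecedent — a donkey pronoun bound across the clause boundary.
Strong reading: for every (p,r) with filed(p,r), flew(p,r).
Restrictor pairs: (p1,r2) ✓  (p1,r4) ✓  (p2,r3) ✓  (p2,r4) ✓  (p2,r5) ✓  (p3,r1) ✓  (p3,r2) ✓  (p3,r4) ✓  (p4,r1) ✓  (p4,r2) ✗  (p4,r3) ✓  (p4,r4) ✓  (p4,r5) ✓  (p5,r2) ✓  (p5,r3) ✓  (p5,r5) ✓  (p6,r4) ✓  (p6,r5) ✓
Counterexample: (p4,r2) is in filed but fails the scope.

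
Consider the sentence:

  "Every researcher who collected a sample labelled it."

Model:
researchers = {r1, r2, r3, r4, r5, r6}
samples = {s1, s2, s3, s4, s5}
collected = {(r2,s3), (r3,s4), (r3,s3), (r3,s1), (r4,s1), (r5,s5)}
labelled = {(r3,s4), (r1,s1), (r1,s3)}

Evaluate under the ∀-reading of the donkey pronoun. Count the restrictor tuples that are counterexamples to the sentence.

"it" takes "a sample" as antecedent — a donkey pronoun bound across the clause boundary.
Strong reading: for every (r,s) with collected(r,s), labelled(r,s).
Restrictor pairs: (r2,s3) ✗  (r3,s1) ✗  (r3,s3) ✗  (r3,s4) ✓  (r4,s1) ✗  (r5,s5) ✗
Counterexamples (restrictor pairs failing the scope): 5.

5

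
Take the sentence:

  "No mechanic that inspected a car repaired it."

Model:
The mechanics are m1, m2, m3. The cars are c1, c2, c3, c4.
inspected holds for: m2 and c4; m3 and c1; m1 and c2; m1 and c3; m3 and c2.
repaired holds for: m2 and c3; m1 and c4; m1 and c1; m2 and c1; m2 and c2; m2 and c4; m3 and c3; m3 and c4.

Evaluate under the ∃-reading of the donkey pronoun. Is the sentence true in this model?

"it" takes "a car" as antecedent — a donkey pronoun bound across the clause boundary.
Truth condition: for no (m,c) with inspected(m,c) does repaired(m,c) hold.
Restrictor pairs — does the scope hold? (m1,c2):fails  (m1,c3):fails  (m2,c4):holds  (m3,c1):fails  (m3,c2):fails
Scope holds for 1 pair(s), so the sentence is false.

False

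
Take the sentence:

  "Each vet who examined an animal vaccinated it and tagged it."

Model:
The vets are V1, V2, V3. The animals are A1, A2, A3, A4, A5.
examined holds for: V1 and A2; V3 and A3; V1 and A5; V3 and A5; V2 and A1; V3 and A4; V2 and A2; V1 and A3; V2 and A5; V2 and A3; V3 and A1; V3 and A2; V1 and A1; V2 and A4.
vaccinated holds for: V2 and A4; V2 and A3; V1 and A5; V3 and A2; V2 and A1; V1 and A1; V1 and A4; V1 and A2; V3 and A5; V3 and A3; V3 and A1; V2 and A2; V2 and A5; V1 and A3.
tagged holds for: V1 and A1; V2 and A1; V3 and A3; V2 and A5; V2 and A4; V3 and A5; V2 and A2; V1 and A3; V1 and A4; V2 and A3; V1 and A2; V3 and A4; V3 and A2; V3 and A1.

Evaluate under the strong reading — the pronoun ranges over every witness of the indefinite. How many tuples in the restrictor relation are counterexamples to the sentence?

2

"it" takes "an animal" as antecedent — a donkey pronoun bound across the clause boundary.
Strong reading: for every (v,a) with examined(v,a), vaccinated(v,a) ∧ tagged(v,a).
Restrictor pairs: (V1,A1) ✓  (V1,A2) ✓  (V1,A3) ✓  (V1,A5) ✗  (V2,A1) ✓  (V2,A2) ✓  (V2,A3) ✓  (V2,A4) ✓  (V2,A5) ✓  (V3,A1) ✓  (V3,A2) ✓  (V3,A3) ✓  (V3,A4) ✗  (V3,A5) ✓
Counterexamples (restrictor pairs failing the scope): 2.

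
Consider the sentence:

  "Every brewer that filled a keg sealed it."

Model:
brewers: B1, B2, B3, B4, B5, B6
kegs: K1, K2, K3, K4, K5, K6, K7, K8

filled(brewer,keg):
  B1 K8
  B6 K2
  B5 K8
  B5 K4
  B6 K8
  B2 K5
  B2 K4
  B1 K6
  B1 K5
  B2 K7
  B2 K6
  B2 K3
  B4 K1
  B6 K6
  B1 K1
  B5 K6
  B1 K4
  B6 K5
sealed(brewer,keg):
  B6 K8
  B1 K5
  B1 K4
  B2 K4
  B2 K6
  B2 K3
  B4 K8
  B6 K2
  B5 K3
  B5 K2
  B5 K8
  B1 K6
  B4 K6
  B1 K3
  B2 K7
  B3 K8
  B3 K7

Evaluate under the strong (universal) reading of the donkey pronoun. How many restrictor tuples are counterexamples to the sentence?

"it" takes "a keg" as antecedent — a donkey pronoun bound across the clause boundary.
Strong reading: for every (b,k) with filled(b,k), sealed(b,k).
Restrictor pairs: (B1,K1) ✗  (B1,K4) ✓  (B1,K5) ✓  (B1,K6) ✓  (B1,K8) ✗  (B2,K3) ✓  (B2,K4) ✓  (B2,K5) ✗  (B2,K6) ✓  (B2,K7) ✓  (B4,K1) ✗  (B5,K4) ✗  (B5,K6) ✗  (B5,K8) ✓  (B6,K2) ✓  (B6,K5) ✗  (B6,K6) ✗  (B6,K8) ✓
Counterexamples (restrictor pairs failing the scope): 8.

8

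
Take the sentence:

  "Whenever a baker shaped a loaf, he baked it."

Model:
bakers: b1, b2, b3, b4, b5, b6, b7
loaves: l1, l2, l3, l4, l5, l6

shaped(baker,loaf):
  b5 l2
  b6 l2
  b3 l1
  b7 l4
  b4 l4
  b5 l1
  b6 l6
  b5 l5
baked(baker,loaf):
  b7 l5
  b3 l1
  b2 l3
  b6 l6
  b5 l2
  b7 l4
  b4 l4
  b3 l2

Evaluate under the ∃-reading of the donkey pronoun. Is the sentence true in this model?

"it" takes "a loaf" as antecedent — a donkey pronoun bound across the clause boundary.
Weak reading: every baker b with some shaped-loaf has at least one shaped-loaf l such that baked(b,l).
Per baker: b3:✓  b4:✓  b5:✓  b6:✓  b7:✓
Every baker in the restrictor has a witness.

True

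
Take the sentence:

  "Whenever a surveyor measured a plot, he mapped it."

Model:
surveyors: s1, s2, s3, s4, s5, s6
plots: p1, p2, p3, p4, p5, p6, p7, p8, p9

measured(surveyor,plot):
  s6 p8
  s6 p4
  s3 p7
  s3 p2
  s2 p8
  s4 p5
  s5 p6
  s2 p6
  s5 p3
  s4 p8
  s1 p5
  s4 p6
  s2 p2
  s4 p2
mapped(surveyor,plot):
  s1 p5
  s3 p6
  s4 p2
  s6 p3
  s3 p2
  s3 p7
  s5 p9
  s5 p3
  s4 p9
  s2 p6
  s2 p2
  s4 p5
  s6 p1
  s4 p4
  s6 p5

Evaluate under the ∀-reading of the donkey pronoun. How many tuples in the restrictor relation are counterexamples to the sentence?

6

"it" takes "a plot" as antecedent — a donkey pronoun bound across the clause boundary.
Strong reading: for every (s,p) with measured(s,p), mapped(s,p).
Restrictor pairs: (s1,p5) ✓  (s2,p2) ✓  (s2,p6) ✓  (s2,p8) ✗  (s3,p2) ✓  (s3,p7) ✓  (s4,p2) ✓  (s4,p5) ✓  (s4,p6) ✗  (s4,p8) ✗  (s5,p3) ✓  (s5,p6) ✗  (s6,p4) ✗  (s6,p8) ✗
Counterexamples (restrictor pairs failing the scope): 6.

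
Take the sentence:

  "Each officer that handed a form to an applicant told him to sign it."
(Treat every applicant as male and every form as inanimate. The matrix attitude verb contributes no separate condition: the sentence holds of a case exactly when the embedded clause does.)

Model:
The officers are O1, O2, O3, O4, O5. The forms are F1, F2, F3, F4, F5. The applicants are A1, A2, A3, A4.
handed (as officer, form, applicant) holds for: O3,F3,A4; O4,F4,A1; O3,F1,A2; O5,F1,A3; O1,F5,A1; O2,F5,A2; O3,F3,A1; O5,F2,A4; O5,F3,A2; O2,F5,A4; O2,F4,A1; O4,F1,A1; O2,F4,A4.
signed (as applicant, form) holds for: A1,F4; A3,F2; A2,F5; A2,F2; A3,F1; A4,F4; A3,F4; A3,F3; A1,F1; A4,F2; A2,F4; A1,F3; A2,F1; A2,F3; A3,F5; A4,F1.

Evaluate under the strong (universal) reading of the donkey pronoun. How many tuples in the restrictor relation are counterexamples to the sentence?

"him" takes "an applicant" as antecedent and "it" takes "a form"; both are donkey pronouns co-varying with the restrictor.
Strong reading: for every (o,f,a) with handed(o,f,a), signed(a,f).
Restrictor triples: (O1,F5,A1)→signed(A1,F5) ✗  (O2,F4,A1)→signed(A1,F4) ✓  (O2,F4,A4)→signed(A4,F4) ✓  (O2,F5,A2)→signed(A2,F5) ✓  (O2,F5,A4)→signed(A4,F5) ✗  (O3,F1,A2)→signed(A2,F1) ✓  (O3,F3,A1)→signed(A1,F3) ✓  (O3,F3,A4)→signed(A4,F3) ✗  (O4,F1,A1)→signed(A1,F1) ✓  (O4,F4,A1)→signed(A1,F4) ✓  (O5,F1,A3)→signed(A3,F1) ✓  (O5,F2,A4)→signed(A4,F2) ✓  (O5,F3,A2)→signed(A2,F3) ✓
Counterexamples (restrictor triples failing the scope): 3.

3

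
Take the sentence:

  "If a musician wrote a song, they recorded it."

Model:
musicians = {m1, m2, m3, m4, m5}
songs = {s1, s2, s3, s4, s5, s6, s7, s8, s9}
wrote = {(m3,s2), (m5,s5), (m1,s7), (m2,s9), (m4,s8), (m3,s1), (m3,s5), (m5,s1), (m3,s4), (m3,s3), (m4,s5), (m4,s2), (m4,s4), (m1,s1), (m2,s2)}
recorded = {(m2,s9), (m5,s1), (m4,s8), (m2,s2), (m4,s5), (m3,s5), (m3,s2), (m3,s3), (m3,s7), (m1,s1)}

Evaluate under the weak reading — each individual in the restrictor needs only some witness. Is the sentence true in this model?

"it" takes "a song" as antecedent — a donkey pronoun bound across the clause boundary.
Weak reading: every musician m with some wrote-song has at least one wrote-song s such that recorded(m,s).
Per musician: m1:✓  m2:✓  m3:✓  m4:✓  m5:✓
Every musician in the restrictor has a witness.

True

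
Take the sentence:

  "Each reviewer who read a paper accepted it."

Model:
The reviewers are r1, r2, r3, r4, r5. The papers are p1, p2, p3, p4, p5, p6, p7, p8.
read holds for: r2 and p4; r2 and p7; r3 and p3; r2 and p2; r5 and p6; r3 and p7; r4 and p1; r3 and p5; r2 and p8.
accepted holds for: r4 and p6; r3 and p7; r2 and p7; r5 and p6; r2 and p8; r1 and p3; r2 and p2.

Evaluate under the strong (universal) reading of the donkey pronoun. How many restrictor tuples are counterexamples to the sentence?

4

"it" takes "a paper" as antecedent — a donkey pronoun bound across the clause boundary.
Strong reading: for every (r,p) with read(r,p), accepted(r,p).
Restrictor pairs: (r2,p2) ✓  (r2,p4) ✗  (r2,p7) ✓  (r2,p8) ✓  (r3,p3) ✗  (r3,p5) ✗  (r3,p7) ✓  (r4,p1) ✗  (r5,p6) ✓
Counterexamples (restrictor pairs failing the scope): 4.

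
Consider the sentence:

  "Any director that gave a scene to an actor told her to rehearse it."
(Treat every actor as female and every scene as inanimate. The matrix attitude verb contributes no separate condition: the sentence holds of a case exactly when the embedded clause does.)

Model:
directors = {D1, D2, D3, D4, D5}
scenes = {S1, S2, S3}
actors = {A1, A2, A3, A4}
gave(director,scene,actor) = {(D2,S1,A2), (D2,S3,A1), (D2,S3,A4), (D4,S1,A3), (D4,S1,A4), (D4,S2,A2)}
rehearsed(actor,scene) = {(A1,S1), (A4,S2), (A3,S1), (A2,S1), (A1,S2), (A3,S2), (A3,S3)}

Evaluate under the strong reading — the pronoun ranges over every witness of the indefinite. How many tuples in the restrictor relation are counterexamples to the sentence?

4

"her" takes "an actor" as antecedent and "it" takes "a scene"; both are donkey pronouns co-varying with the restrictor.
Strong reading: for every (d,s,a) with gave(d,s,a), rehearsed(a,s).
Restrictor triples: (D2,S1,A2)→rehearsed(A2,S1) ✓  (D2,S3,A1)→rehearsed(A1,S3) ✗  (D2,S3,A4)→rehearsed(A4,S3) ✗  (D4,S1,A3)→rehearsed(A3,S1) ✓  (D4,S1,A4)→rehearsed(A4,S1) ✗  (D4,S2,A2)→rehearsed(A2,S2) ✗
Counterexamples (restrictor triples failing the scope): 4.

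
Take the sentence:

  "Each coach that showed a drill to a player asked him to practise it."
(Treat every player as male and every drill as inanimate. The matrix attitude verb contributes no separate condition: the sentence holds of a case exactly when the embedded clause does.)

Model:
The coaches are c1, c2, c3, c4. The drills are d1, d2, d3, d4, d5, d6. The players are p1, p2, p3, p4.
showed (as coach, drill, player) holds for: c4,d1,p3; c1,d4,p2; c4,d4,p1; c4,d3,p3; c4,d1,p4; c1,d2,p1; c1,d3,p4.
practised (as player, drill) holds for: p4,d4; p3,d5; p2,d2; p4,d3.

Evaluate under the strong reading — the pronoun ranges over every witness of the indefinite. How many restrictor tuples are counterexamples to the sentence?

"him" takes "a player" as antecedent and "it" takes "a drill"; both are donkey pronouns co-varying with the restrictor.
Strong reading: for every (c,d,p) with showed(c,d,p), practised(p,d).
Restrictor triples: (c1,d2,p1)→practised(p1,d2) ✗  (c1,d3,p4)→practised(p4,d3) ✓  (c1,d4,p2)→practised(p2,d4) ✗  (c4,d1,p3)→practised(p3,d1) ✗  (c4,d1,p4)→practised(p4,d1) ✗  (c4,d3,p3)→practised(p3,d3) ✗  (c4,d4,p1)→practised(p1,d4) ✗
Counterexamples (restrictor triples failing the scope): 6.

6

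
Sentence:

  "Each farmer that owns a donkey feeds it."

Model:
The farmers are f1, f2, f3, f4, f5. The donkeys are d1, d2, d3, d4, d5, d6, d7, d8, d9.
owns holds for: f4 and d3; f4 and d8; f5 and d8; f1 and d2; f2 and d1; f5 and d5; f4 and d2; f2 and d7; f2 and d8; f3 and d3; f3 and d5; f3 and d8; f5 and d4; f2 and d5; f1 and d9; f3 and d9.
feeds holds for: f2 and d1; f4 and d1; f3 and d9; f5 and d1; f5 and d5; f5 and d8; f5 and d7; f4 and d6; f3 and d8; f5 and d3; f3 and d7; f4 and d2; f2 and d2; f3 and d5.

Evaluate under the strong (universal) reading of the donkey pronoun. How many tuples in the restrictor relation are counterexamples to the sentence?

"it" takes "a donkey" as antecedent — a donkey pronoun bound across the clause boundary.
Strong reading: for every (f,d) with owns(f,d), feeds(f,d).
Restrictor pairs: (f1,d2) ✗  (f1,d9) ✗  (f2,d1) ✓  (f2,d5) ✗  (f2,d7) ✗  (f2,d8) ✗  (f3,d3) ✗  (f3,d5) ✓  (f3,d8) ✓  (f3,d9) ✓  (f4,d2) ✓  (f4,d3) ✗  (f4,d8) ✗  (f5,d4) ✗  (f5,d5) ✓  (f5,d8) ✓
Counterexamples (restrictor pairs failing the scope): 9.

9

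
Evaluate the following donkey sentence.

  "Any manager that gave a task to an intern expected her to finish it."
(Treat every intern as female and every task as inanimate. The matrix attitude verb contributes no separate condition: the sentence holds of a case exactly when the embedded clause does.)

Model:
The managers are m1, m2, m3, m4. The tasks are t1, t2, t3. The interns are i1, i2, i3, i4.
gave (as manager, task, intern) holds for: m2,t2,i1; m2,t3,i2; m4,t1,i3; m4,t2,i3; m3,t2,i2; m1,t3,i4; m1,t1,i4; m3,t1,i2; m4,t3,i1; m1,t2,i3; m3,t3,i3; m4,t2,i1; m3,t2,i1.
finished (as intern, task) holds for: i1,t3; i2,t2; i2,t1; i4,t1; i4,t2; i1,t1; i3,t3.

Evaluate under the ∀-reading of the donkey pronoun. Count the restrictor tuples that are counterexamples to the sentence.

"her" takes "an intern" as antecedent and "it" takes "a task"; both are donkey pronouns co-varying with the restrictor.
Strong reading: for every (m,t,i) with gave(m,t,i), finished(i,t).
Restrictor triples: (m1,t1,i4)→finished(i4,t1) ✓  (m1,t2,i3)→finished(i3,t2) ✗  (m1,t3,i4)→finished(i4,t3) ✗  (m2,t2,i1)→finished(i1,t2) ✗  (m2,t3,i2)→finished(i2,t3) ✗  (m3,t1,i2)→finished(i2,t1) ✓  (m3,t2,i1)→finished(i1,t2) ✗  (m3,t2,i2)→finished(i2,t2) ✓  (m3,t3,i3)→finished(i3,t3) ✓  (m4,t1,i3)→finished(i3,t1) ✗  (m4,t2,i1)→finished(i1,t2) ✗  (m4,t2,i3)→finished(i3,t2) ✗  (m4,t3,i1)→finished(i1,t3) ✓
Counterexamples (restrictor triples failing the scope): 8.

8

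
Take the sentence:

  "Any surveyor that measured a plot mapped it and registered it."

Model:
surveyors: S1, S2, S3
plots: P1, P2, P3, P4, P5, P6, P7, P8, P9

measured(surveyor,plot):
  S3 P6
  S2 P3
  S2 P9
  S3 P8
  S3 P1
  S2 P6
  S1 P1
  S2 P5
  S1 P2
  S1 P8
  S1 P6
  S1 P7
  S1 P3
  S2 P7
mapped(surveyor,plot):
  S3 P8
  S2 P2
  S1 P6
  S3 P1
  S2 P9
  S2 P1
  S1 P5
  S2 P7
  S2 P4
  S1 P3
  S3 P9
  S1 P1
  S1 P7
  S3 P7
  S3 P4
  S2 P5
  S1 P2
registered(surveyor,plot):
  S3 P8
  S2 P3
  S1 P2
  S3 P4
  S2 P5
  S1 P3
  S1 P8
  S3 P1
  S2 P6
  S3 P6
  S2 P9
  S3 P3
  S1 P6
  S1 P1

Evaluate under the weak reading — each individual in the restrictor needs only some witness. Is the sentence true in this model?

True

"it" takes "a plot" as antecedent — a donkey pronoun bound across the clause boundary.
Weak reading: every surveyor s with some measured-plot has at least one measured-plot p such that mapped(s,p) ∧ registered(s,p).
Per surveyor: S1:✓  S2:✓  S3:✓
Every surveyor in the restrictor has a witness.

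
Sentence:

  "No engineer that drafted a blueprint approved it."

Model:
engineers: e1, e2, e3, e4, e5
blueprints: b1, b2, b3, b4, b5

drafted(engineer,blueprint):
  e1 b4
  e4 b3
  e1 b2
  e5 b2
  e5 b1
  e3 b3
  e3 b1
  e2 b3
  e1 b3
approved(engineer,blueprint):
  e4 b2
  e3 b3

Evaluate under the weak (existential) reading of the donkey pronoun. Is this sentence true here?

False

"it" takes "a blueprint" as antecedent — a donkey pronoun bound across the clause boundary.
Truth condition: for no (e,b) with drafted(e,b) does approved(e,b) hold.
Restrictor pairs — does the scope hold? (e1,b2):fails  (e1,b3):fails  (e1,b4):fails  (e2,b3):fails  (e3,b1):fails  (e3,b3):holds  (e4,b3):fails  (e5,b1):fails  (e5,b2):fails
Scope holds for 1 pair(s), so the sentence is false.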